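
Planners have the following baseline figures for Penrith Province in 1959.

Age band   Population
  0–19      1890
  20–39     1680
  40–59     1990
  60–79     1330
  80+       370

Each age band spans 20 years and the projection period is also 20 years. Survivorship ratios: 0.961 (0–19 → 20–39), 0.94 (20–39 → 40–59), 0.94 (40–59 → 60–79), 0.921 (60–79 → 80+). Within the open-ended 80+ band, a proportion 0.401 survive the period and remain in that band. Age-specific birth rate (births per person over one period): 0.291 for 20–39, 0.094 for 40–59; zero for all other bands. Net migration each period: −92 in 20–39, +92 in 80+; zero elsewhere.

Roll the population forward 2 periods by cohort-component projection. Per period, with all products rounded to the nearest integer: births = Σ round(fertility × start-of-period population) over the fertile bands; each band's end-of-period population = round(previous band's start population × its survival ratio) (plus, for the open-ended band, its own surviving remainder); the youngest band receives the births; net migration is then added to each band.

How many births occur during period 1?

Numbering the bands 1..5 from youngest to oldest:
After projecting period 1:
Births: 1680 * 0.291 = 489 ; 1990 * 0.094 = 187 ⇒ total 676
Band 2: 1890 * 0.961 = 1816
Band 3: 1680 * 0.94 = 1579
Band 4: 1990 * 0.94 = 1871
Band 5: 1330 * 0.921 + 370 * 0.401 = 1225 + 148 = 1373
Net migration: Band 2 − 92 → 1724; Band 5 + 92 → 1465
Giving 676 / 1724 / 1579 / 1871 / 1465.

676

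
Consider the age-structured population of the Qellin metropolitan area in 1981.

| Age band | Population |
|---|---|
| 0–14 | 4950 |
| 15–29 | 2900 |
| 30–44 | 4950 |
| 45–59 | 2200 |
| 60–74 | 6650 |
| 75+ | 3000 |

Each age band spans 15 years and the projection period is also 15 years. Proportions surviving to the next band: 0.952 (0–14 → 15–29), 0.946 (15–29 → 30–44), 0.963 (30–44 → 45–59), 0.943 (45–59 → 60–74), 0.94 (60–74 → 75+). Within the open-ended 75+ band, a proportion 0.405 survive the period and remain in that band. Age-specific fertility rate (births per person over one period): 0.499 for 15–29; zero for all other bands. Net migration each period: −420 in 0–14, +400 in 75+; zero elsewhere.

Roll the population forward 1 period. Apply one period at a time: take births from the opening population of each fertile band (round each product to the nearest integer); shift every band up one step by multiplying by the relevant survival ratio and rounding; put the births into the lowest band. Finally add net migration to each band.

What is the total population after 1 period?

23190

Let group 1 be 0–14 through group 6 = 75+.
Period 1:
Births: 2900 * 0.499 = 1447
Group 2: 4950 * 0.952 = 4712
Group 3: 2900 * 0.946 = 2743
Group 4: 4950 * 0.963 = 4767
Group 5: 2200 * 0.943 = 2075
Group 6: 6650 * 0.94 + 3000 * 0.405 = 6251 + 1215 = 7466
Net migration: Group 1 − 420 → 1027; Group 6 + 400 → 7866
Giving 1027 / 4712 / 2743 / 4767 / 2075 / 7866.
Total after period 1: 1027 + 4712 + 2743 + 4767 + 2075 + 7866 = 23190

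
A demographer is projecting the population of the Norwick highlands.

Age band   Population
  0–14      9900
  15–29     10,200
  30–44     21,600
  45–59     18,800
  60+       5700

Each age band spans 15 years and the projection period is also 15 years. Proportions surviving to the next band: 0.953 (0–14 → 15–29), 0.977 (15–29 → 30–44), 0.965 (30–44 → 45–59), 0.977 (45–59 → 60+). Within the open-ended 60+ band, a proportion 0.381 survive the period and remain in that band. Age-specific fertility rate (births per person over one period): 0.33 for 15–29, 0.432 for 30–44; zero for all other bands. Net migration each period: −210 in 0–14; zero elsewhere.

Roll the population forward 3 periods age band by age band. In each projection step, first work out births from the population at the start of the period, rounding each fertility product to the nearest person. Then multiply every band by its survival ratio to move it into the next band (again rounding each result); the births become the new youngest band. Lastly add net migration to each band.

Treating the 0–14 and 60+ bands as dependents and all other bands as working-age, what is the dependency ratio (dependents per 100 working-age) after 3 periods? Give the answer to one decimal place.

Period 1.
Births: 10200 × 0.33 = 3366, 21600 × 0.432 = 9331 → total 12697
15–29: 9900 × 0.953 = 9435
30–44: 10200 × 0.977 = 9965
45–59: 21600 × 0.965 = 20844
60+: 18800 × 0.977 + 5700 × 0.381 = 18368 + 2172 = 20540
Net migration: 0–14 − 210 → 12487
Giving 12487 / 9435 / 9965 / 20844 / 20540.
Period 2.
Births: 9435 × 0.33 = 3114, 9965 × 0.432 = 4305 → total 7419
15–29: 12487 × 0.953 = 11900
30–44: 9435 × 0.977 = 9218
45–59: 9965 × 0.965 = 9616
60+: 20844 × 0.977 + 20540 × 0.381 = 20365 + 7826 = 28191
Net migration: 0–14 − 210 → 7209
Giving 7209 / 11900 / 9218 / 9616 / 28191.
Period 3.
Births: 11900 × 0.33 = 3927, 9218 × 0.432 = 3982 → total 7909
15–29: 7209 × 0.953 = 6870
30–44: 11900 × 0.977 = 11626
45–59: 9218 × 0.965 = 8895
60+: 9616 × 0.977 + 28191 × 0.381 = 9395 + 10741 = 20136
Net migration: 0–14 − 210 → 7699
Giving 7699 / 6870 / 11626 / 8895 / 20136.
Dependents (band 0–14 + band 60+) = 7699 + 20136 = 27835; working-age = 27391; ratio = 27835/27391 × 100 = 101.6

101.6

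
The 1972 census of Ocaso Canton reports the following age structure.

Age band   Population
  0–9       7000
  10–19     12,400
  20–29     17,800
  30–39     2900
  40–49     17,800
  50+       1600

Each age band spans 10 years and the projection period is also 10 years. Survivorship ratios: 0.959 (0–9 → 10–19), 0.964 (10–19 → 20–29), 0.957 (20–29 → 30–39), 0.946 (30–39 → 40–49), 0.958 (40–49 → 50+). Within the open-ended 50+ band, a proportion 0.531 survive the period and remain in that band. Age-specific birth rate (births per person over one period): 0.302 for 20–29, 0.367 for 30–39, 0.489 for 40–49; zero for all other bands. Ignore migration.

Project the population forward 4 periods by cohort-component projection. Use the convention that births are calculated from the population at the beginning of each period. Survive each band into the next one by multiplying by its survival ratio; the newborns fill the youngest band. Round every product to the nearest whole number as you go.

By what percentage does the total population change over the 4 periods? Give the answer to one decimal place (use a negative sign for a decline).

Numbering the groups 1..6 from youngest to oldest:
[period 1]
Births: 17800 * 0.302 = 5376 ; 2900 * 0.367 = 1064 ; 17800 * 0.489 = 8704 → total 15144
Group 2: 7000 * 0.959 = 6713
Group 3: 12400 * 0.964 = 11954
Group 4: 17800 * 0.957 = 17035
Group 5: 2900 * 0.946 = 2743
Group 6: 17800 * 0.958 + 1600 * 0.531 = 17052 + 850 = 17902
Giving 15144 / 6713 / 11954 / 17035 / 2743 / 17902.
[period 2]
Births: 11954 * 0.302 = 3610 ; 17035 * 0.367 = 6252 ; 2743 * 0.489 = 1341 → total 11203
Group 2: 15144 * 0.959 = 14523
Group 3: 6713 * 0.964 = 6471
Group 4: 11954 * 0.957 = 11440
Group 5: 17035 * 0.946 = 16115
Group 6: 2743 * 0.958 + 17902 * 0.531 = 2628 + 9506 = 12134
Giving 11203 / 14523 / 6471 / 11440 / 16115 / 12134.
[period 3]
Births: 6471 * 0.302 = 1954 ; 11440 * 0.367 = 4198 ; 16115 * 0.489 = 7880 → total 14032
Group 2: 11203 * 0.959 = 10744
Group 3: 14523 * 0.964 = 14000
Group 4: 6471 * 0.957 = 6193
Group 5: 11440 * 0.946 = 10822
Group 6: 16115 * 0.958 + 12134 * 0.531 = 15438 + 6443 = 21881
Giving 14032 / 10744 / 14000 / 6193 / 10822 / 21881.
[period 4]
Births: 14000 * 0.302 = 4228 ; 6193 * 0.367 = 2273 ; 10822 * 0.489 = 5292 → total 11793
Group 2: 14032 * 0.959 = 13457
Group 3: 10744 * 0.964 = 10357
Group 4: 14000 * 0.957 = 13398
Group 5: 6193 * 0.946 = 5859
Group 6: 10822 * 0.958 + 21881 * 0.531 = 10367 + 11619 = 21986
Giving 11793 / 13457 / 10357 / 13398 / 5859 / 21986.
Total: 59500 → 76850; change = 17350; percentage change = 29.2%

29.2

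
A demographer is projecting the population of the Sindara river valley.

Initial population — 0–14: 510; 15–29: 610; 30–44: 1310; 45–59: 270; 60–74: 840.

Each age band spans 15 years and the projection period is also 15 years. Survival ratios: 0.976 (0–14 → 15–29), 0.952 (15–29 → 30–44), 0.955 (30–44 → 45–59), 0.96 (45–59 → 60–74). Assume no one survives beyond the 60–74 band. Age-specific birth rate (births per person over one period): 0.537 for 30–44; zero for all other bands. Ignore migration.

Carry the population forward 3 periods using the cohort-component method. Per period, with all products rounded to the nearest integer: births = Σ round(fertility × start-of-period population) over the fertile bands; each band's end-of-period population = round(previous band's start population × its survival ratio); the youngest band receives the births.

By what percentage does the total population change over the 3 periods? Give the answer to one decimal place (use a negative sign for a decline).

Period 1.
Births: 1310 * 0.537 = 703
15–29: 510 * 0.976 = 498
30–44: 610 * 0.952 = 581
45–59: 1310 * 0.955 = 1251
60–74: 270 * 0.96 = 259
End of period: [703, 498, 581, 1251, 259]
Period 2.
Births: 581 * 0.537 = 312
15–29: 703 * 0.976 = 686
30–44: 498 * 0.952 = 474
45–59: 581 * 0.955 = 555
60–74: 1251 * 0.96 = 1201
End of period: [312, 686, 474, 555, 1201]
Period 3.
Births: 474 * 0.537 = 255
15–29: 312 * 0.976 = 305
30–44: 686 * 0.952 = 653
45–59: 474 * 0.955 = 453
60–74: 555 * 0.96 = 533
End of period: [255, 305, 653, 453, 533]
Total: 3540 → 2199; change = -1341; percentage change = -37.9%

-37.9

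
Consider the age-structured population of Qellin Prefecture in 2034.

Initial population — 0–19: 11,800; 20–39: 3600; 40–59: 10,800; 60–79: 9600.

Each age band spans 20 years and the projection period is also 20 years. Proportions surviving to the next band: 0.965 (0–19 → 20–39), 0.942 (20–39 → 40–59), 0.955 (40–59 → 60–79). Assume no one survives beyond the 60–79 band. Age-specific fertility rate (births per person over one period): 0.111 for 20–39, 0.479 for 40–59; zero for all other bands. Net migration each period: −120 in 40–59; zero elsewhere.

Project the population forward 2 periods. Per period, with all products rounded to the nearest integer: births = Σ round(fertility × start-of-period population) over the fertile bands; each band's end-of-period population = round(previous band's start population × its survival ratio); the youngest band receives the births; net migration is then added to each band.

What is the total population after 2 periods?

21940

Period 1.
Births: 3600 × 0.111 = 400 ; 10800 × 0.479 = 5173 → total 5573
20–39: 11800 × 0.965 = 11387
40–59: 3600 × 0.942 = 3391
60–79: 10800 × 0.955 = 10314
Net migration: 40–59 − 120 → 3271
Population now: 0–19=5573, 20–39=11387, 40–59=3271, 60–79=10314
Period 2.
Births: 11387 × 0.111 = 1264 ; 3271 × 0.479 = 1567 → total 2831
20–39: 5573 × 0.965 = 5378
40–59: 11387 × 0.942 = 10727
60–79: 3271 × 0.955 = 3124
Net migration: 40–59 − 120 → 10607
Population now: 0–19=2831, 20–39=5378, 40–59=10607, 60–79=3124
Total after period 2: 2831 + 5378 + 10607 + 3124 = 21940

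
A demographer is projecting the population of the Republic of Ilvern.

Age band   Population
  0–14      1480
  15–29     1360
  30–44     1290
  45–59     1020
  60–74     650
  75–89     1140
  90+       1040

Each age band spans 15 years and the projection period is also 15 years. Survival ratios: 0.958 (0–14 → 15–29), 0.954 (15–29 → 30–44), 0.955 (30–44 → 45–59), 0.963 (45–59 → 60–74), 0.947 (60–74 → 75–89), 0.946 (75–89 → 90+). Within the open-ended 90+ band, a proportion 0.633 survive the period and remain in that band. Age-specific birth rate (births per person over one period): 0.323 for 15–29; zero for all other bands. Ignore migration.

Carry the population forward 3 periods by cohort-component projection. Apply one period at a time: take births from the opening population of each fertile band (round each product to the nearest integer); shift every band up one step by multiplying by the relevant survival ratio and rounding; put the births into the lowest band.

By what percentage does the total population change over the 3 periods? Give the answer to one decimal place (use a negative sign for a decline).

-18.2

Let group 1 be 0–14 through group 7 = 90+.
— Period 1 —
Births: 1360 * 0.323 = 439
Group 2: 1480 * 0.958 = 1418
Group 3: 1360 * 0.954 = 1297
Group 4: 1290 * 0.955 = 1232
Group 5: 1020 * 0.963 = 982
Group 6: 650 * 0.947 = 616
Group 7: 1140 * 0.946 + 1040 * 0.633 = 1078 + 658 = 1736
Giving 439 / 1418 / 1297 / 1232 / 982 / 616 / 1736.
— Period 2 —
Births: 1418 * 0.323 = 458
Group 2: 439 * 0.958 = 421
Group 3: 1418 * 0.954 = 1353
Group 4: 1297 * 0.955 = 1239
Group 5: 1232 * 0.963 = 1186
Group 6: 982 * 0.947 = 930
Group 7: 616 * 0.946 + 1736 * 0.633 = 583 + 1099 = 1682
Giving 458 / 421 / 1353 / 1239 / 1186 / 930 / 1682.
— Period 3 —
Births: 421 * 0.323 = 136
Group 2: 458 * 0.958 = 439
Group 3: 421 * 0.954 = 402
Group 4: 1353 * 0.955 = 1292
Group 5: 1239 * 0.963 = 1193
Group 6: 1186 * 0.947 = 1123
Group 7: 930 * 0.946 + 1682 * 0.633 = 880 + 1065 = 1945
Giving 136 / 439 / 402 / 1292 / 1193 / 1123 / 1945.
Total: 7980 → 6530; change = -1450; percentage change = -18.2%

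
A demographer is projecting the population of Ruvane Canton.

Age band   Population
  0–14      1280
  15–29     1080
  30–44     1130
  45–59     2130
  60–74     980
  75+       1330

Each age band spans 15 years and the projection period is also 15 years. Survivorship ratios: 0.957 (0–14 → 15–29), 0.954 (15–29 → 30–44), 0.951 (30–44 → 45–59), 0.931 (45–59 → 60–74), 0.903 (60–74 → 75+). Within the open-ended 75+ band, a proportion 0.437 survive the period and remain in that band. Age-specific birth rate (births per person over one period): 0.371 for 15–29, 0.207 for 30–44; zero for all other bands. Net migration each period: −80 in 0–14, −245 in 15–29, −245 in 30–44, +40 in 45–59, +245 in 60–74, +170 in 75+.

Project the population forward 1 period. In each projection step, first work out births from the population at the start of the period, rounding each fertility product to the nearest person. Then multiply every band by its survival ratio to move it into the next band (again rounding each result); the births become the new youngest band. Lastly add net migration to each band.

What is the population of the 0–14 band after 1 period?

Let band 1 be 0–14 through band 6 = 75+.
After projecting period 1:
Births: 1080 × 0.371 = 401, 1130 × 0.207 = 234 — total 635
Band 2: 1280 × 0.957 = 1225
Band 3: 1080 × 0.954 = 1030
Band 4: 1130 × 0.951 = 1075
Band 5: 2130 × 0.931 = 1983
Band 6: 980 × 0.903 + 1330 × 0.437 = 885 + 581 = 1466
Net migration: Band 1 − 80 → 555; Band 2 − 245 → 980; Band 3 − 245 → 785; Band 4 + 40 → 1115; Band 5 + 245 → 2228; Band 6 + 170 → 1636
Population now: 0–14=555, 15–29=980, 30–44=785, 45–59=1115, 60–74=2228, 75+=1636

555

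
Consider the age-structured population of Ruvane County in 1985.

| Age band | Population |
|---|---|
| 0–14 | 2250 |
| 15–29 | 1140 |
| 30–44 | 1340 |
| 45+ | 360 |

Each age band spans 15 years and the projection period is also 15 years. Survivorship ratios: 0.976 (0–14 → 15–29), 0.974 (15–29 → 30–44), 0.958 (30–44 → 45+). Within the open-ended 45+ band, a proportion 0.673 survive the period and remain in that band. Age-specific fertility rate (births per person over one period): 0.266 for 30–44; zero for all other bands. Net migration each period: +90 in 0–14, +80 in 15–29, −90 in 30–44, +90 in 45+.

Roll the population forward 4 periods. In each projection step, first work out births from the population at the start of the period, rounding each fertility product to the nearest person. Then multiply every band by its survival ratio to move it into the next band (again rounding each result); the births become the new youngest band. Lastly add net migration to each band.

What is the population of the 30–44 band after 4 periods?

Let group 1 be 0–14 through group 4 = 45+.
After projecting period 1:
Births: 1340 × 0.266 = 356
Group 2: 2250 × 0.976 = 2196
Group 3: 1140 × 0.974 = 1110
Group 4: 1340 × 0.958 + 360 × 0.673 = 1284 + 242 = 1526
Net migration: Group 1 + 90 → 446; Group 2 + 80 → 2276; Group 3 − 90 → 1020; Group 4 + 90 → 1616
Giving 446 / 2276 / 1020 / 1616.
After projecting period 2:
Births: 1020 × 0.266 = 271
Group 2: 446 × 0.976 = 435
Group 3: 2276 × 0.974 = 2217
Group 4: 1020 × 0.958 + 1616 × 0.673 = 977 + 1088 = 2065
Net migration: Group 1 + 90 → 361; Group 2 + 80 → 515; Group 3 − 90 → 2127; Group 4 + 90 → 2155
Giving 361 / 515 / 2127 / 2155.
After projecting period 3:
Births: 2127 × 0.266 = 566
Group 2: 361 × 0.976 = 352
Group 3: 515 × 0.974 = 502
Group 4: 2127 × 0.958 + 2155 × 0.673 = 2038 + 1450 = 3488
Net migration: Group 1 + 90 → 656; Group 2 + 80 → 432; Group 3 − 90 → 412; Group 4 + 90 → 3578
Giving 656 / 432 / 412 / 3578.
After projecting period 4:
Births: 412 × 0.266 = 110
Group 2: 656 × 0.976 = 640
Group 3: 432 × 0.974 = 421
Group 4: 412 × 0.958 + 3578 × 0.673 = 395 + 2408 = 2803
Net migration: Group 1 + 90 → 200; Group 2 + 80 → 720; Group 3 − 90 → 331; Group 4 + 90 → 2893
Giving 200 / 720 / 331 / 2893.

331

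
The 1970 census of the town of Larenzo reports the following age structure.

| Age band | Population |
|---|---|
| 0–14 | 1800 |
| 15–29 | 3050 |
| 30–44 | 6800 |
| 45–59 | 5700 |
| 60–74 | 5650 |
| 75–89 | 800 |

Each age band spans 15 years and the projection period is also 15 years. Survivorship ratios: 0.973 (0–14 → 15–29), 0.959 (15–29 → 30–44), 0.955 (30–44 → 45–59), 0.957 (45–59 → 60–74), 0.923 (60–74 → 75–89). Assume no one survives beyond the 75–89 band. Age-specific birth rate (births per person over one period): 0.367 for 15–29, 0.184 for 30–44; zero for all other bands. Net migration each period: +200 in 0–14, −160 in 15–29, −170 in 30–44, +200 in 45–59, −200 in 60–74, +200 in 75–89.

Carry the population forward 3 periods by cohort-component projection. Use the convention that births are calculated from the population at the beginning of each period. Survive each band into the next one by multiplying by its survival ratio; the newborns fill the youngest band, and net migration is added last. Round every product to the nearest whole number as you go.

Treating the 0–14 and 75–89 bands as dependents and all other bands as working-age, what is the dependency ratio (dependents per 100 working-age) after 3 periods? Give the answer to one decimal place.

Numbering the bands 1..6 from youngest to oldest:
Period 1.
Births: 3050 * 0.367 = 1119 ; 6800 * 0.184 = 1251 → 2370
Band 2: 1800 * 0.973 = 1751
Band 3: 3050 * 0.959 = 2925
Band 4: 6800 * 0.955 = 6494
Band 5: 5700 * 0.957 = 5455
Band 6: 5650 * 0.923 = 5215
Net migration: Band 1 + 200 → 2570; Band 2 − 160 → 1591; Band 3 − 170 → 2755; Band 4 + 200 → 6694; Band 5 − 200 → 5255; Band 6 + 200 → 5415
Giving 2570 / 1591 / 2755 / 6694 / 5255 / 5415.
Period 2.
Births: 1591 * 0.367 = 584 ; 2755 * 0.184 = 507 → 1091
Band 2: 2570 * 0.973 = 2501
Band 3: 1591 * 0.959 = 1526
Band 4: 2755 * 0.955 = 2631
Band 5: 6694 * 0.957 = 6406
Band 6: 5255 * 0.923 = 4850
Net migration: Band 1 + 200 → 1291; Band 2 − 160 → 2341; Band 3 − 170 → 1356; Band 4 + 200 → 2831; Band 5 − 200 → 6206; Band 6 + 200 → 5050
Giving 1291 / 2341 / 1356 / 2831 / 6206 / 5050.
Period 3.
Births: 2341 * 0.367 = 859 ; 1356 * 0.184 = 250 → 1109
Band 2: 1291 * 0.973 = 1256
Band 3: 2341 * 0.959 = 2245
Band 4: 1356 * 0.955 = 1295
Band 5: 2831 * 0.957 = 2709
Band 6: 6206 * 0.923 = 5728
Net migration: Band 1 + 200 → 1309; Band 2 − 160 → 1096; Band 3 − 170 → 2075; Band 4 + 200 → 1495; Band 5 − 200 → 2509; Band 6 + 200 → 5928
Giving 1309 / 1096 / 2075 / 1495 / 2509 / 5928.
Dependents (band 0–14 + band 75–89) = 1309 + 5928 = 7237; working-age = 7175; ratio = 7237/7175 × 100 = 100.9

100.9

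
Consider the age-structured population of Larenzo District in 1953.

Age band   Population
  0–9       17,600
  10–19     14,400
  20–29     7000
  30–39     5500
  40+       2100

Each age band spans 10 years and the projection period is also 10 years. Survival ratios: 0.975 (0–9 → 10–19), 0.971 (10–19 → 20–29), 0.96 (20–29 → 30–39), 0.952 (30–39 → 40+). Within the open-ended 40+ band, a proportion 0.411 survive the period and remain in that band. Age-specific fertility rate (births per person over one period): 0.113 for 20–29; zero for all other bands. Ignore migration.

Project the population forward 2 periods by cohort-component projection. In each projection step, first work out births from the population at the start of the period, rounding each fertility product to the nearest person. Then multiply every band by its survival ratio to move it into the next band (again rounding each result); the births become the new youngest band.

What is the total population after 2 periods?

41340

Call the bands 1 to 5, youngest first.
Period 1:
Births: 7000 × 0.113 = 791
Band 2: 17600 × 0.975 = 17160
Band 3: 14400 × 0.971 = 13982
Band 4: 7000 × 0.96 = 6720
Band 5: 5500 × 0.952 + 2100 × 0.411 = 5236 + 863 = 6099
Giving 791 / 17160 / 13982 / 6720 / 6099.
Period 2:
Births: 13982 × 0.113 = 1580
Band 2: 791 × 0.975 = 771
Band 3: 17160 × 0.971 = 16662
Band 4: 13982 × 0.96 = 13423
Band 5: 6720 × 0.952 + 6099 × 0.411 = 6397 + 2507 = 8904
Giving 1580 / 771 / 16662 / 13423 / 8904.
Total after period 2: 1580 + 771 + 16662 + 13423 + 8904 = 41340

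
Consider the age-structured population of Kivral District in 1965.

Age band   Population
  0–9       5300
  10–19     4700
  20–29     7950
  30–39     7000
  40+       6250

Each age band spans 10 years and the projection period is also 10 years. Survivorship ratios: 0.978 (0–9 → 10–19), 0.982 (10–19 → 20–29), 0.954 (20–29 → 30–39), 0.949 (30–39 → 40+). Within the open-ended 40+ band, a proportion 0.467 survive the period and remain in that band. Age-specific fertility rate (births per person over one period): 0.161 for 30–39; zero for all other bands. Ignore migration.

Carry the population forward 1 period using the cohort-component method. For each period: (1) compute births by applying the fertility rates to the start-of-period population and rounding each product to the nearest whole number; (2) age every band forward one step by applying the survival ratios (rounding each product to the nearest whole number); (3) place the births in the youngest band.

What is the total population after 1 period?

28071

(Bands numbered youngest = 1 to oldest = 5.)
After projecting period 1:
Births: 7000 * 0.161 = 1127
Band 2: 5300 * 0.978 = 5183
Band 3: 4700 * 0.982 = 4615
Band 4: 7950 * 0.954 = 7584
Band 5: 7000 * 0.949 + 6250 * 0.467 = 6643 + 2919 = 9562
Population now: 0–9=1127, 10–19=5183, 20–29=4615, 30–39=7584, 40+=9562
Total after period 1: 1127 + 5183 + 4615 + 7584 + 9562 = 28071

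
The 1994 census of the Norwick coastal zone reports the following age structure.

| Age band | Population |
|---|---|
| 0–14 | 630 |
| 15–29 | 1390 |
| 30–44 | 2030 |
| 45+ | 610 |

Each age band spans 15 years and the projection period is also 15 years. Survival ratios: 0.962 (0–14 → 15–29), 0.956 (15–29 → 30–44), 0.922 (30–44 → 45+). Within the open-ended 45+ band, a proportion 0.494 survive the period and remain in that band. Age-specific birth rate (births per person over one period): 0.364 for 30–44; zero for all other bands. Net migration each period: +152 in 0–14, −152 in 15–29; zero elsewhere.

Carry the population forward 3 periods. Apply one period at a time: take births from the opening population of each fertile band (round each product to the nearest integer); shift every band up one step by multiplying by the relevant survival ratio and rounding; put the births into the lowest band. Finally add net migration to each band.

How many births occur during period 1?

739

After projecting period 1:
Births: 2030 × 0.364 = 739
15–29: 630 × 0.962 = 606
30–44: 1390 × 0.956 = 1329
45+: 2030 × 0.922 + 610 × 0.494 = 1872 + 301 = 2173
Net migration: 0–14 + 152 → 891; 15–29 − 152 → 454
→ [891, 454, 1329, 2173]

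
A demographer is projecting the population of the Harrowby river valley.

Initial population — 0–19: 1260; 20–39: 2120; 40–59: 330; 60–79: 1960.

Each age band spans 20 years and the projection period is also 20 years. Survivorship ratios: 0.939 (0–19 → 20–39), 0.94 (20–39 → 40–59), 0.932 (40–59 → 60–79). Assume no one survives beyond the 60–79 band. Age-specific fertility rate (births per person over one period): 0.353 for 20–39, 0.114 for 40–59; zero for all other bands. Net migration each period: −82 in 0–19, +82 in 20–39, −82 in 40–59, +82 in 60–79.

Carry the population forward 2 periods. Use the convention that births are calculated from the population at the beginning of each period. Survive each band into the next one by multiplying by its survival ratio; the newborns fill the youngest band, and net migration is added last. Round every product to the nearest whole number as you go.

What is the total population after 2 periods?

4296

[period 1]
Births: 2120 × 0.353 = 748  |  330 × 0.114 = 38 → total 786
20–39: 1260 × 0.939 = 1183
40–59: 2120 × 0.94 = 1993
60–79: 330 × 0.932 = 308
Net migration: 0–19 − 82 → 704; 20–39 + 82 → 1265; 40–59 − 82 → 1911; 60–79 + 82 → 390
Population now: 0–19=704, 20–39=1265, 40–59=1911, 60–79=390
[period 2]
Births: 1265 × 0.353 = 447  |  1911 × 0.114 = 218 → total 665
20–39: 704 × 0.939 = 661
40–59: 1265 × 0.94 = 1189
60–79: 1911 × 0.932 = 1781
Net migration: 0–19 − 82 → 583; 20–39 + 82 → 743; 40–59 − 82 → 1107; 60–79 + 82 → 1863
Population now: 0–19=583, 20–39=743, 40–59=1107, 60–79=1863
Total after period 2: 583 + 743 + 1107 + 1863 = 4296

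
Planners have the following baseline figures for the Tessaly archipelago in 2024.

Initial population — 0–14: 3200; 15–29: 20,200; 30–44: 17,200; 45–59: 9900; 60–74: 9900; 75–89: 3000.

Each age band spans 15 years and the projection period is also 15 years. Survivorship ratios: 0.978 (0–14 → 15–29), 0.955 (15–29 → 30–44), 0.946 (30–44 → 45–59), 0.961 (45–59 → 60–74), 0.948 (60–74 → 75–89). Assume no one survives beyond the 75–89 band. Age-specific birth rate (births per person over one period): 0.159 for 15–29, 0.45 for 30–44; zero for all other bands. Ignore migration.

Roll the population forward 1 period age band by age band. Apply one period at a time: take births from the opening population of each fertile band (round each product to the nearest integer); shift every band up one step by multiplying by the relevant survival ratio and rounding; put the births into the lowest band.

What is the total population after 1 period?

68543

Period 1.
Births: 20200 × 0.159 = 3212, 17200 × 0.45 = 7740 ⇒ total 10952
15–29: 3200 × 0.978 = 3130
30–44: 20200 × 0.955 = 19291
45–59: 17200 × 0.946 = 16271
60–74: 9900 × 0.961 = 9514
75–89: 9900 × 0.948 = 9385
End of period: [10952, 3130, 19291, 16271, 9514, 9385]
Total after period 1: 10952 + 3130 + 19291 + 16271 + 9514 + 9385 = 68543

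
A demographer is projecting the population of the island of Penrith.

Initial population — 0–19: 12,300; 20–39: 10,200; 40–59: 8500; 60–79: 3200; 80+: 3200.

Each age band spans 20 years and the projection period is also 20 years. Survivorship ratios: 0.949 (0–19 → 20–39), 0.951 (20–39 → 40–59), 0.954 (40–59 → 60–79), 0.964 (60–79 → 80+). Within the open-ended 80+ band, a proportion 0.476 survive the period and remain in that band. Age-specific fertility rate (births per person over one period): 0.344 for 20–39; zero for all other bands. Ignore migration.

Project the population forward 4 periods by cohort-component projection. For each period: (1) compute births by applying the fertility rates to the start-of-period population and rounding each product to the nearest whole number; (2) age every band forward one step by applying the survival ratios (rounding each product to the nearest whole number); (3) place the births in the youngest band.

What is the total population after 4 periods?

(Bands numbered youngest = 1 to oldest = 5.)
After projecting period 1:
Births: 10200 × 0.344 = 3509
Band 2: 12300 × 0.949 = 11673
Band 3: 10200 × 0.951 = 9700
Band 4: 8500 × 0.954 = 8109
Band 5: 3200 × 0.964 + 3200 × 0.476 = 3085 + 1523 = 4608
→ [3509, 11673, 9700, 8109, 4608]
After projecting period 2:
Births: 11673 × 0.344 = 4016
Band 2: 3509 × 0.949 = 3330
Band 3: 11673 × 0.951 = 11101
Band 4: 9700 × 0.954 = 9254
Band 5: 8109 × 0.964 + 4608 × 0.476 = 7817 + 2193 = 10010
→ [4016, 3330, 11101, 9254, 10010]
After projecting period 3:
Births: 3330 × 0.344 = 1146
Band 2: 4016 × 0.949 = 3811
Band 3: 3330 × 0.951 = 3167
Band 4: 11101 × 0.954 = 10590
Band 5: 9254 × 0.964 + 10010 × 0.476 = 8921 + 4765 = 13686
→ [1146, 3811, 3167, 10590, 13686]
After projecting period 4:
Births: 3811 × 0.344 = 1311
Band 2: 1146 × 0.949 = 1088
Band 3: 3811 × 0.951 = 3624
Band 4: 3167 × 0.954 = 3021
Band 5: 10590 × 0.964 + 13686 × 0.476 = 10209 + 6515 = 16724
→ [1311, 1088, 3624, 3021, 16724]
Total after period 4: 1311 + 1088 + 3624 + 3021 + 16724 = 25768

25768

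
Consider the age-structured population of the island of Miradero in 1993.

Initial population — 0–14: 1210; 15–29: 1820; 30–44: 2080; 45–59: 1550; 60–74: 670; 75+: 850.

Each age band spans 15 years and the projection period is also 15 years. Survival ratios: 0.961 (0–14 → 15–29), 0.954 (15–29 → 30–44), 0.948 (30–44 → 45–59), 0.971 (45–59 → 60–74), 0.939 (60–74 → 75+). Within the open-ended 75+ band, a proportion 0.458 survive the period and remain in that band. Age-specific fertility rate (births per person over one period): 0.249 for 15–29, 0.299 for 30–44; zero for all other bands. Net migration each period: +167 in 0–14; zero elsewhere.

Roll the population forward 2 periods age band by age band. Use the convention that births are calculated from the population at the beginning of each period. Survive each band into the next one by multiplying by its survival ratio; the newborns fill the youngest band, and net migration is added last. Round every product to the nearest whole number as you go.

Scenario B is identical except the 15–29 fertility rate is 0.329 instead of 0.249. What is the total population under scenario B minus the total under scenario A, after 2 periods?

After projecting period 1:
Births: 1820 × 0.249 = 453  |  2080 × 0.299 = 622 ⇒ total 1075
15–29: 1210 × 0.961 = 1163
30–44: 1820 × 0.954 = 1736
45–59: 2080 × 0.948 = 1972
60–74: 1550 × 0.971 = 1505
75+: 670 × 0.939 + 850 × 0.458 = 629 + 389 = 1018
Net migration: 0–14 + 167 → 1242
Population now: 0–14=1242, 15–29=1163, 30–44=1736, 45–59=1972, 60–74=1505, 75+=1018
After projecting period 2:
Births: 1163 × 0.249 = 290  |  1736 × 0.299 = 519 ⇒ total 809
15–29: 1242 × 0.961 = 1194
30–44: 1163 × 0.954 = 1110
45–59: 1736 × 0.948 = 1646
60–74: 1972 × 0.971 = 1915
75+: 1505 × 0.939 + 1018 × 0.458 = 1413 + 466 = 1879
Net migration: 0–14 + 167 → 976
Population now: 0–14=976, 15–29=1194, 30–44=1110, 45–59=1646, 60–74=1915, 75+=1879
Scenario A total after 2 periods: 8720
Scenario B projection —
After projecting period 1:
Births: 1820 × 0.329 = 599  |  2080 × 0.299 = 622 ⇒ total 1221
15–29: 1210 × 0.961 = 1163
30–44: 1820 × 0.954 = 1736
45–59: 2080 × 0.948 = 1972
60–74: 1550 × 0.971 = 1505
75+: 670 × 0.939 + 850 × 0.458 = 629 + 389 = 1018
Net migration: 0–14 + 167 → 1388
Population now: 0–14=1388, 15–29=1163, 30–44=1736, 45–59=1972, 60–74=1505, 75+=1018
After projecting period 2:
Births: 1163 × 0.329 = 383  |  1736 × 0.299 = 519 ⇒ total 902
15–29: 1388 × 0.961 = 1334
30–44: 1163 × 0.954 = 1110
45–59: 1736 × 0.948 = 1646
60–74: 1972 × 0.971 = 1915
75+: 1505 × 0.939 + 1018 × 0.458 = 1413 + 466 = 1879
Net migration: 0–14 + 167 → 1069
Population now: 0–14=1069, 15–29=1334, 30–44=1110, 45–59=1646, 60–74=1915, 75+=1879
Scenario B total after 2 periods: 8953
Difference B − A = 8953 − 8720 = 233

233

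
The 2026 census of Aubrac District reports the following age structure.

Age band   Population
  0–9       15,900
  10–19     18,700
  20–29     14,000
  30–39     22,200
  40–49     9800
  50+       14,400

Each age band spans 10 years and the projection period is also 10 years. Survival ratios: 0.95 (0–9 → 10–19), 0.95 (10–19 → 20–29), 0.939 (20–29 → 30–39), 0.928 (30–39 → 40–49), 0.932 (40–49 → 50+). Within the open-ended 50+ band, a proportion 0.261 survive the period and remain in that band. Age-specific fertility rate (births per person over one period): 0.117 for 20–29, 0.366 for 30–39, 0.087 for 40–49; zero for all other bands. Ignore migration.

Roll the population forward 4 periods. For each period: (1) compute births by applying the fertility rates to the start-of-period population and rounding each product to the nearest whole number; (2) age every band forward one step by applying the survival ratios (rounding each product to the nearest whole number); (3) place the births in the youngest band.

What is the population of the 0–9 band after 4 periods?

7400

Period 1.
Births: 14000 × 0.117 = 1638, 22200 × 0.366 = 8125, 9800 × 0.087 = 853 ⇒ total 10616
10–19: 15900 × 0.95 = 15105
20–29: 18700 × 0.95 = 17765
30–39: 14000 × 0.939 = 13146
40–49: 22200 × 0.928 = 20602
50+: 9800 × 0.932 + 14400 × 0.261 = 9134 + 3758 = 12892
End of period: [10616, 15105, 17765, 13146, 20602, 12892]
Period 2.
Births: 17765 × 0.117 = 2079, 13146 × 0.366 = 4811, 20602 × 0.087 = 1792 ⇒ total 8682
10–19: 10616 × 0.95 = 10085
20–29: 15105 × 0.95 = 14350
30–39: 17765 × 0.939 = 16681
40–49: 13146 × 0.928 = 12199
50+: 20602 × 0.932 + 12892 × 0.261 = 19201 + 3365 = 22566
End of period: [8682, 10085, 14350, 16681, 12199, 22566]
Period 3.
Births: 14350 × 0.117 = 1679, 16681 × 0.366 = 6105, 12199 × 0.087 = 1061 ⇒ total 8845
10–19: 8682 × 0.95 = 8248
20–29: 10085 × 0.95 = 9581
30–39: 14350 × 0.939 = 13475
40–49: 16681 × 0.928 = 15480
50+: 12199 × 0.932 + 22566 × 0.261 = 11369 + 5890 = 17259
End of period: [8845, 8248, 9581, 13475, 15480, 17259]
Period 4.
Births: 9581 × 0.117 = 1121, 13475 × 0.366 = 4932, 15480 × 0.087 = 1347 ⇒ total 7400
10–19: 8845 × 0.95 = 8403
20–29: 8248 × 0.95 = 7836
30–39: 9581 × 0.939 = 8997
40–49: 13475 × 0.928 = 12505
50+: 15480 × 0.932 + 17259 × 0.261 = 14427 + 4505 = 18932
End of period: [7400, 8403, 7836, 8997, 12505, 18932]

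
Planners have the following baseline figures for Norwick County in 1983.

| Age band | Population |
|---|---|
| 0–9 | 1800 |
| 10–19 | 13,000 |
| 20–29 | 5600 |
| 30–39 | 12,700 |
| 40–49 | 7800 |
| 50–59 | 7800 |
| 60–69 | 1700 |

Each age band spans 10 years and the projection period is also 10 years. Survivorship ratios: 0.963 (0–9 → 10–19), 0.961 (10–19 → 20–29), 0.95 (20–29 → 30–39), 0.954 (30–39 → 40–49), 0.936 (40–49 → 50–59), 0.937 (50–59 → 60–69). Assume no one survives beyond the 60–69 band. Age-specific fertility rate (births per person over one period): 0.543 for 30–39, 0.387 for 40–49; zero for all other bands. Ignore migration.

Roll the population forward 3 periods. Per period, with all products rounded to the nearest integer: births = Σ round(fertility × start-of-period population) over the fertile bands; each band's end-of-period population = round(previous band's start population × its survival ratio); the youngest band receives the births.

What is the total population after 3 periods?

Let group 1 be 0–9 through group 7 = 60–69.
[period 1]
Births: 12700 × 0.543 = 6896  |  7800 × 0.387 = 3019 → total 9915
Group 2: 1800 × 0.963 = 1733
Group 3: 13000 × 0.961 = 12493
Group 4: 5600 × 0.95 = 5320
Group 5: 12700 × 0.954 = 12116
Group 6: 7800 × 0.936 = 7301
Group 7: 7800 × 0.937 = 7309
Population now: 0–9=9915, 10–19=1733, 20–29=12493, 30–39=5320, 40–49=12116, 50–59=7301, 60–69=7309
[period 2]
Births: 5320 × 0.543 = 2889  |  12116 × 0.387 = 4689 → total 7578
Group 2: 9915 × 0.963 = 9548
Group 3: 1733 × 0.961 = 1665
Group 4: 12493 × 0.95 = 11868
Group 5: 5320 × 0.954 = 5075
Group 6: 12116 × 0.936 = 11341
Group 7: 7301 × 0.937 = 6841
Population now: 0–9=7578, 10–19=9548, 20–29=1665, 30–39=11868, 40–49=5075, 50–59=11341, 60–69=6841
[period 3]
Births: 11868 × 0.543 = 6444  |  5075 × 0.387 = 1964 → total 8408
Group 2: 7578 × 0.963 = 7298
Group 3: 9548 × 0.961 = 9176
Group 4: 1665 × 0.95 = 1582
Group 5: 11868 × 0.954 = 11322
Group 6: 5075 × 0.936 = 4750
Group 7: 11341 × 0.937 = 10627
Population now: 0–9=8408, 10–19=7298, 20–29=9176, 30–39=1582, 40–49=11322, 50–59=4750, 60–69=10627
Total after period 3: 8408 + 7298 + 9176 + 1582 + 11322 + 4750 + 10627 = 53163

53163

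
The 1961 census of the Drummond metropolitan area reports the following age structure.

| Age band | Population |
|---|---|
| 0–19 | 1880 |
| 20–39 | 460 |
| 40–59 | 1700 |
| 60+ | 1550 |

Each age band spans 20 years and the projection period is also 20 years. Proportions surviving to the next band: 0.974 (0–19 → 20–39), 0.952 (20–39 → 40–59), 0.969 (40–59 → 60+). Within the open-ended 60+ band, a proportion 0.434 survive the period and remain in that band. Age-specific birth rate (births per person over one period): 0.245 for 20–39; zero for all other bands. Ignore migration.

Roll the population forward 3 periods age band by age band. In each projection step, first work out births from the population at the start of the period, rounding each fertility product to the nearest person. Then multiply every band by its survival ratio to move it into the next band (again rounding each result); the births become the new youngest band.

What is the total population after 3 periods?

2879

(Bands numbered youngest = 1 to oldest = 4.)
Period 1.
Births: 460 × 0.245 = 113
Band 2: 1880 × 0.974 = 1831
Band 3: 460 × 0.952 = 438
Band 4: 1700 × 0.969 + 1550 × 0.434 = 1647 + 673 = 2320
End of period: [113, 1831, 438, 2320]
Period 2.
Births: 1831 × 0.245 = 449
Band 2: 113 × 0.974 = 110
Band 3: 1831 × 0.952 = 1743
Band 4: 438 × 0.969 + 2320 × 0.434 = 424 + 1007 = 1431
End of period: [449, 110, 1743, 1431]
Period 3.
Births: 110 × 0.245 = 27
Band 2: 449 × 0.974 = 437
Band 3: 110 × 0.952 = 105
Band 4: 1743 × 0.969 + 1431 × 0.434 = 1689 + 621 = 2310
End of period: [27, 437, 105, 2310]
Total after period 3: 27 + 437 + 105 + 2310 = 2879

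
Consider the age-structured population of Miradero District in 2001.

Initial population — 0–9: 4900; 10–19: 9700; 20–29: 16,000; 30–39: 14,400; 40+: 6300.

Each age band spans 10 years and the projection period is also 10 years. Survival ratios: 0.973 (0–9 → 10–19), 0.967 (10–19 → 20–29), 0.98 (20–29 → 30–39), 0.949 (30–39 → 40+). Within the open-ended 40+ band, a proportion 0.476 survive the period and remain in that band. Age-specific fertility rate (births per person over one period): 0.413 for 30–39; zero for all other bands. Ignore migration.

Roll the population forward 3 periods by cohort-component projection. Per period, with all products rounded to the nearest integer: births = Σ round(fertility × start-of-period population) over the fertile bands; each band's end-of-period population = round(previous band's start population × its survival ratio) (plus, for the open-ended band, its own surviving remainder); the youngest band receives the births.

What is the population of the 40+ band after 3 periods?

Numbering the bands 1..5 from youngest to oldest:
— Period 1 —
Births: 14400 * 0.413 = 5947
Band 2: 4900 * 0.973 = 4768
Band 3: 9700 * 0.967 = 9380
Band 4: 16000 * 0.98 = 15680
Band 5: 14400 * 0.949 + 6300 * 0.476 = 13666 + 2999 = 16665
Population now: 0–9=5947, 10–19=4768, 20–29=9380, 30–39=15680, 40+=16665
— Period 2 —
Births: 15680 * 0.413 = 6476
Band 2: 5947 * 0.973 = 5786
Band 3: 4768 * 0.967 = 4611
Band 4: 9380 * 0.98 = 9192
Band 5: 15680 * 0.949 + 16665 * 0.476 = 14880 + 7933 = 22813
Population now: 0–9=6476, 10–19=5786, 20–29=4611, 30–39=9192, 40+=22813
— Period 3 —
Births: 9192 * 0.413 = 3796
Band 2: 6476 * 0.973 = 6301
Band 3: 5786 * 0.967 = 5595
Band 4: 4611 * 0.98 = 4519
Band 5: 9192 * 0.949 + 22813 * 0.476 = 8723 + 10859 = 19582
Population now: 0–9=3796, 10–19=6301, 20–29=5595, 30–39=4519, 40+=19582

19582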